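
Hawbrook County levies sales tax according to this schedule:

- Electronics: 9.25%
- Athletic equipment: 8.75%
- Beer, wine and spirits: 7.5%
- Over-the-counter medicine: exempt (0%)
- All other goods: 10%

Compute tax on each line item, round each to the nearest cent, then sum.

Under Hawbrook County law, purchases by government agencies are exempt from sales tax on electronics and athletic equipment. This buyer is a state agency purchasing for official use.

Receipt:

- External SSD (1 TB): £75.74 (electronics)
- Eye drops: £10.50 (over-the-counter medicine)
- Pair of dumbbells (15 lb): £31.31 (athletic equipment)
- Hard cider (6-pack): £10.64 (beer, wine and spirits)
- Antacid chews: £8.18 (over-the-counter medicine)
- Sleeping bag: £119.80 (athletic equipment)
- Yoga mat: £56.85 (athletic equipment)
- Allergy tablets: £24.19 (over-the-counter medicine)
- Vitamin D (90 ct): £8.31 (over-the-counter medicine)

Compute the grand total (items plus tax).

External SSD (1 TB) £75.74: electronics, buyer-exempt → 0% → £0.00
Eye drops £10.50: over-the-counter medicine → 0% → £0.00
Pair of dumbbells (15 lb) £31.31: athletic equipment, buyer-exempt → 0% → £0.00
Hard cider (6-pack) £10.64: beer, wine and spirits → 7.5% → £0.80
Antacid chews £8.18: over-the-counter medicine → 0% → £0.00
Sleeping bag £119.80: athletic equipment, buyer-exempt → 0% → £0.00
Yoga mat £56.85: athletic equipment, buyer-exempt → 0% → £0.00
Allergy tablets £24.19: over-the-counter medicine → 0% → £0.00
Vitamin D (90 ct) £8.31: over-the-counter medicine → 0% → £0.00
Subtotal = £345.52; tax = £0.80; total due = £346.32

£346.32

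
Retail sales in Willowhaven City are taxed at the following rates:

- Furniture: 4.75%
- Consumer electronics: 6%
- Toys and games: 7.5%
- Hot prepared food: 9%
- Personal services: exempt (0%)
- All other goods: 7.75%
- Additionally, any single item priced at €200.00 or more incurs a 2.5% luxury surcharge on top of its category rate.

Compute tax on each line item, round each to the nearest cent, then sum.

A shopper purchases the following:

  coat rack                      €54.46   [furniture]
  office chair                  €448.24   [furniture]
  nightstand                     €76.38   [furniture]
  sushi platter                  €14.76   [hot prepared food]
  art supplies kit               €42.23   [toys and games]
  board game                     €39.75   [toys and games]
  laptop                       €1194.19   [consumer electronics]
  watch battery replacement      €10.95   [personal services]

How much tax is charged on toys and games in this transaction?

Art supplies kit €42.23: toys and games → 7.5% → €3.17
Board game €39.75: toys and games → 7.5% → €2.98
Tax on toys and games = €3.17 + €2.98 = €6.15

€6.15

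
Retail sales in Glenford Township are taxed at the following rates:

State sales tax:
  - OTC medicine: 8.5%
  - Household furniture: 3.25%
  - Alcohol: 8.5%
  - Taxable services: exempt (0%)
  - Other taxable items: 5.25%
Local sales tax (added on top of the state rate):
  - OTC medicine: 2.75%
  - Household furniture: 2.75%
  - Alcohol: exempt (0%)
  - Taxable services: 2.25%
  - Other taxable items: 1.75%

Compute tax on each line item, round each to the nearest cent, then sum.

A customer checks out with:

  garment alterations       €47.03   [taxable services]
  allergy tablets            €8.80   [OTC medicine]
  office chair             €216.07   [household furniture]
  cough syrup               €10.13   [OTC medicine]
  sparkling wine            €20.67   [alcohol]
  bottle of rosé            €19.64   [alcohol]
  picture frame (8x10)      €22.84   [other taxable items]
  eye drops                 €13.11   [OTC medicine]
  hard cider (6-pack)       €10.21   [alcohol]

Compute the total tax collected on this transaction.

Garment alterations €47.03: taxable services → 0% + 2.25% local = 2.25% → €1.06
Allergy tablets €8.80: OTC medicine → 8.5% + 2.75% local = 11.25% → €0.99
Office chair €216.07: household furniture → 3.25% + 2.75% local = 6% → €12.96
Cough syrup €10.13: OTC medicine → 8.5% + 2.75% local = 11.25% → €1.14
Sparkling wine €20.67: alcohol → 8.5% + 0% local = 8.5% → €1.76
Bottle of rosé €19.64: alcohol → 8.5% + 0% local = 8.5% → €1.67
Picture frame (8x10) €22.84: other taxable items → 5.25% + 1.75% local = 7% → €1.60
Eye drops €13.11: OTC medicine → 8.5% + 2.75% local = 11.25% → €1.47
Hard cider (6-pack) €10.21: alcohol → 8.5% + 0% local = 8.5% → €0.87
Total tax = €1.06 + €0.99 + €12.96 + €1.14 + €1.76 + €1.67 + €1.60 + €1.47 + €0.87 = €23.52

€23.52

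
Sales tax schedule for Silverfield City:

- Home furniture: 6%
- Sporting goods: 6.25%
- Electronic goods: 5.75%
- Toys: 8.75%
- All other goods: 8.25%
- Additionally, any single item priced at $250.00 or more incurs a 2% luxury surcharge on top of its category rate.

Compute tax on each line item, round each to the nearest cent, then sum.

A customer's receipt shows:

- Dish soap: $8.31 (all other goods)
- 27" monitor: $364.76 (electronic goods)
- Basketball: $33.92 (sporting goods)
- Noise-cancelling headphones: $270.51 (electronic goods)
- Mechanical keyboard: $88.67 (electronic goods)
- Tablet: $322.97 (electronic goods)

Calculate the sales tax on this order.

$82.17

Dish soap $8.31: all other goods → 8.25% → $0.69
27" monitor $364.76: electronic goods → 5.75% + 2% surcharge = 7.75% → $28.27
Basketball $33.92: sporting goods → 6.25% → $2.12
Noise-cancelling headphones $270.51: electronic goods → 5.75% + 2% surcharge = 7.75% → $20.96
Mechanical keyboard $88.67: electronic goods → 5.75% → $5.10
Tablet $322.97: electronic goods → 5.75% + 2% surcharge = 7.75% → $25.03
Total tax = $0.69 + $28.27 + $2.12 + $20.96 + $5.10 + $25.03 = $82.17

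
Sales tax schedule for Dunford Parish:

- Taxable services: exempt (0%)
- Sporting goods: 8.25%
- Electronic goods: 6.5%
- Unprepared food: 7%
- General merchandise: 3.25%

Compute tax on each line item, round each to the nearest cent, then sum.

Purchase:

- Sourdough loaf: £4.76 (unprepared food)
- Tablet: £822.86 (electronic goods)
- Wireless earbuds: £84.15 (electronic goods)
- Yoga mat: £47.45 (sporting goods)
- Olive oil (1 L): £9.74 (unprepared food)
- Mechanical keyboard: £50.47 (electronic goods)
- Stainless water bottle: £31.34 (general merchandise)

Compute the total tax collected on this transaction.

Sourdough loaf £4.76: unprepared food → 7% → £0.33
Tablet £822.86: electronic goods → 6.5% → £53.49
Wireless earbuds £84.15: electronic goods → 6.5% → £5.47
Yoga mat £47.45: sporting goods → 8.25% → £3.91
Olive oil (1 L) £9.74: unprepared food → 7% → £0.68
Mechanical keyboard £50.47: electronic goods → 6.5% → £3.28
Stainless water bottle £31.34: general merchandise → 3.25% → £1.02
Total tax = £0.33 + £53.49 + £5.47 + £3.91 + £0.68 + £3.28 + £1.02 = £68.18

£68.18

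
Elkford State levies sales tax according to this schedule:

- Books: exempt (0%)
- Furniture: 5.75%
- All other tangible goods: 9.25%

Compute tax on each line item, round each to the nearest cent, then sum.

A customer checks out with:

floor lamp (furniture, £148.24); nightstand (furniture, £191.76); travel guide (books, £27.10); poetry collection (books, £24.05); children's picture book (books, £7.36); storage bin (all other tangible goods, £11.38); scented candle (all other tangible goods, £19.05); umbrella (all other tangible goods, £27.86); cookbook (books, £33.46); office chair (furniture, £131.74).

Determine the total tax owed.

Floor lamp £148.24: furniture → 5.75% → £8.52
Nightstand £191.76: furniture → 5.75% → £11.03
Travel guide £27.10: books → 0% → £0.00
Poetry collection £24.05: books → 0% → £0.00
Children's picture book £7.36: books → 0% → £0.00
Storage bin £11.38: all other tangible goods → 9.25% → £1.05
Scented candle £19.05: all other tangible goods → 9.25% → £1.76
Umbrella £27.86: all other tangible goods → 9.25% → £2.58
Cookbook £33.46: books → 0% → £0.00
Office chair £131.74: furniture → 5.75% → £7.58
Total tax = £8.52 + £11.03 + £1.05 + £1.76 + £2.58 + £7.58 = £32.52

£32.52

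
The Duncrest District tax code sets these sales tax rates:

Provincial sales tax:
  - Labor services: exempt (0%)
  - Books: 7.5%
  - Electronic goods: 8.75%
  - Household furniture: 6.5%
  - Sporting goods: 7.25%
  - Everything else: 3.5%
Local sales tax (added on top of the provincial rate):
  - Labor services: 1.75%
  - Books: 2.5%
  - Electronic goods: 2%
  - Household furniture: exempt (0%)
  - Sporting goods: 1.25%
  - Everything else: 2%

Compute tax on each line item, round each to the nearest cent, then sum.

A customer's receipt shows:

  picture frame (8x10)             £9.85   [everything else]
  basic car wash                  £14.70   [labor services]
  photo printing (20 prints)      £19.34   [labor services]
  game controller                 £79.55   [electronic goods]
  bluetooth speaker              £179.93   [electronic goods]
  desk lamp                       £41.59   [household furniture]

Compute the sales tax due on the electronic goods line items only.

£27.89

Game controller £79.55: electronic goods → 8.75% + 2% local = 10.75% → £8.55
Bluetooth speaker £179.93: electronic goods → 8.75% + 2% local = 10.75% → £19.34
Tax on electronic goods = £8.55 + £19.34 = £27.89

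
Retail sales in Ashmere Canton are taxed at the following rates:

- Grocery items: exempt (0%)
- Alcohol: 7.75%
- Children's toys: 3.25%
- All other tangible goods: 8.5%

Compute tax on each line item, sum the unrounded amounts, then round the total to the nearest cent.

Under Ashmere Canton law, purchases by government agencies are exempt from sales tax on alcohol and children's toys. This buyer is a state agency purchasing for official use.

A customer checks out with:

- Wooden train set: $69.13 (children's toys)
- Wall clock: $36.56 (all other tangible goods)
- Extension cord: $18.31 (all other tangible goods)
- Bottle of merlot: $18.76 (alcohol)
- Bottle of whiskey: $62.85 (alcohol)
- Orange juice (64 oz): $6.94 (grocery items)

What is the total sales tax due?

Wooden train set $69.13: children's toys, buyer-exempt → 0% → $0.00
Wall clock $36.56: all other tangible goods → 8.5% → $3.1076
Extension cord $18.31: all other tangible goods → 8.5% → $1.55635
Bottle of merlot $18.76: alcohol, buyer-exempt → 0% → $0.00
Bottle of whiskey $62.85: alcohol, buyer-exempt → 0% → $0.00
Orange juice (64 oz) $6.94: grocery items → 0% → $0.00
Unrounded tax sum = $4.66395 → $4.66

$4.66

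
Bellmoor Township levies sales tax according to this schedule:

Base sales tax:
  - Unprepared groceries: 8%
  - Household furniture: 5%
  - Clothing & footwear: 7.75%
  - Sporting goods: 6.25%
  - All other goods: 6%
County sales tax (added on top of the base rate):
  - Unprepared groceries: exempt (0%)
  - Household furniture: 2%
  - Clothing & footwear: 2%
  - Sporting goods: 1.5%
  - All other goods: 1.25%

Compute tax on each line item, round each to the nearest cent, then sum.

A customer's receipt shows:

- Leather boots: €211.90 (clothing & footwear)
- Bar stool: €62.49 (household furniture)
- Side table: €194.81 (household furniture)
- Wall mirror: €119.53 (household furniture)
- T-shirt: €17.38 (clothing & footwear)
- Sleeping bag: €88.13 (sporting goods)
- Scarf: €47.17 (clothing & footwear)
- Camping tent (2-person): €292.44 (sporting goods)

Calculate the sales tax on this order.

€82.82

Leather boots €211.90: clothing & footwear → 7.75% + 2% county = 9.75% → €20.66
Bar stool €62.49: household furniture → 5% + 2% county = 7% → €4.37
Side table €194.81: household furniture → 5% + 2% county = 7% → €13.64
Wall mirror €119.53: household furniture → 5% + 2% county = 7% → €8.37
T-shirt €17.38: clothing & footwear → 7.75% + 2% county = 9.75% → €1.69
Sleeping bag €88.13: sporting goods → 6.25% + 1.5% county = 7.75% → €6.83
Scarf €47.17: clothing & footwear → 7.75% + 2% county = 9.75% → €4.60
Camping tent (2-person) €292.44: sporting goods → 6.25% + 1.5% county = 7.75% → €22.66
Total tax = €20.66 + €4.37 + €13.64 + €8.37 + €1.69 + €6.83 + €4.60 + €22.66 = €82.82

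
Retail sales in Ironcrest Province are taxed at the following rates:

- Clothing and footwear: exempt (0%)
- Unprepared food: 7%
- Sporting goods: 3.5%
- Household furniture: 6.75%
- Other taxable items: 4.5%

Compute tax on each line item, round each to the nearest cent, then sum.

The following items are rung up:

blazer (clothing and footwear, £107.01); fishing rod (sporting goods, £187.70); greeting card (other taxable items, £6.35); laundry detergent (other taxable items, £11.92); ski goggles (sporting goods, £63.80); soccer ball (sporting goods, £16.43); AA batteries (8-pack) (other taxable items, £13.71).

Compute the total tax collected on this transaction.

Blazer £107.01: clothing and footwear → 0% → £0.00
Fishing rod £187.70: sporting goods → 3.5% → £6.57
Greeting card £6.35: other taxable items → 4.5% → £0.29
Laundry detergent £11.92: other taxable items → 4.5% → £0.54
Ski goggles £63.80: sporting goods → 3.5% → £2.23
Soccer ball £16.43: sporting goods → 3.5% → £0.58
AA batteries (8-pack) £13.71: other taxable items → 4.5% → £0.62
Total tax = £6.57 + £0.29 + £0.54 + £2.23 + £0.58 + £0.62 = £10.83

£10.83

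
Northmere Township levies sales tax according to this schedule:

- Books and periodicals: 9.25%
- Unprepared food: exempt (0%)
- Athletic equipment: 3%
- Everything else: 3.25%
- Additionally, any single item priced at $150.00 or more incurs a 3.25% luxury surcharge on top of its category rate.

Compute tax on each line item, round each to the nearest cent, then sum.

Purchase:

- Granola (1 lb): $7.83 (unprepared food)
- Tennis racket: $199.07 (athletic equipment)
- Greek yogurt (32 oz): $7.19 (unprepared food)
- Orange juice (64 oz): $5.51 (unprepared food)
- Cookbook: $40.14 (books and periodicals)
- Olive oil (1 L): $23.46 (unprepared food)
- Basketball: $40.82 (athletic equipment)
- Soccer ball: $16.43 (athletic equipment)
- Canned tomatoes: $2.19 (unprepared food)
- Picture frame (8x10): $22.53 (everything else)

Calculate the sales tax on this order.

Granola (1 lb) $7.83: unprepared food → 0% → $0.00
Tennis racket $199.07: athletic equipment → 3% + 3.25% surcharge = 6.25% → $12.44
Greek yogurt (32 oz) $7.19: unprepared food → 0% → $0.00
Orange juice (64 oz) $5.51: unprepared food → 0% → $0.00
Cookbook $40.14: books and periodicals → 9.25% → $3.71
Olive oil (1 L) $23.46: unprepared food → 0% → $0.00
Basketball $40.82: athletic equipment → 3% → $1.22
Soccer ball $16.43: athletic equipment → 3% → $0.49
Canned tomatoes $2.19: unprepared food → 0% → $0.00
Picture frame (8x10) $22.53: everything else → 3.25% → $0.73
Total tax = $12.44 + $3.71 + $1.22 + $0.49 + $0.73 = $18.59

$18.59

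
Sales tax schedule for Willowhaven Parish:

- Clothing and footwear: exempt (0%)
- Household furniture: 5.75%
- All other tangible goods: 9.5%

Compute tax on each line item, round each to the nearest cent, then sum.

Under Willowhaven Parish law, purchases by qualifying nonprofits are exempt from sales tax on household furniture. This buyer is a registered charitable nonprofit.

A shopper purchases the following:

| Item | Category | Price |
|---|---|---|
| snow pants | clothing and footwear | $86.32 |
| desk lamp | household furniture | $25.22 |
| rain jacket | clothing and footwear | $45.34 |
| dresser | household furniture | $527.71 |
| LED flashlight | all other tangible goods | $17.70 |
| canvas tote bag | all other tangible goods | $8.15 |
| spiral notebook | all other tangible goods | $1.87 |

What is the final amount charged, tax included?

Snow pants $86.32: clothing and footwear → 0% → $0.00
Desk lamp $25.22: household furniture, buyer-exempt → 0% → $0.00
Rain jacket $45.34: clothing and footwear → 0% → $0.00
Dresser $527.71: household furniture, buyer-exempt → 0% → $0.00
LED flashlight $17.70: all other tangible goods → 9.5% → $1.68
Canvas tote bag $8.15: all other tangible goods → 9.5% → $0.77
Spiral notebook $1.87: all other tangible goods → 9.5% → $0.18
Subtotal = $712.31; tax = $2.63; total due = $714.94

$714.94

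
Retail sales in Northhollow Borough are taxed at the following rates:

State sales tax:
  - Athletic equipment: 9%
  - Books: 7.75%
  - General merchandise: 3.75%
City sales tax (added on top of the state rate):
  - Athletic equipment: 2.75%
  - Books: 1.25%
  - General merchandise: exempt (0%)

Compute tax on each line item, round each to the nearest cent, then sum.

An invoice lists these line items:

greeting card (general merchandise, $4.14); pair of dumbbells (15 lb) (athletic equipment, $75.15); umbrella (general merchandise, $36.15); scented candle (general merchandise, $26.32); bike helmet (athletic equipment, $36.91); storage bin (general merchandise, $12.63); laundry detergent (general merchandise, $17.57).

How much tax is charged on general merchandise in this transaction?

$3.64

Greeting card $4.14: general merchandise → 3.75% + 0% city = 3.75% → $0.16
Umbrella $36.15: general merchandise → 3.75% + 0% city = 3.75% → $1.36
Scented candle $26.32: general merchandise → 3.75% + 0% city = 3.75% → $0.99
Storage bin $12.63: general merchandise → 3.75% + 0% city = 3.75% → $0.47
Laundry detergent $17.57: general merchandise → 3.75% + 0% city = 3.75% → $0.66
Tax on general merchandise = $0.16 + $1.36 + $0.99 + $0.47 + $0.66 = $3.64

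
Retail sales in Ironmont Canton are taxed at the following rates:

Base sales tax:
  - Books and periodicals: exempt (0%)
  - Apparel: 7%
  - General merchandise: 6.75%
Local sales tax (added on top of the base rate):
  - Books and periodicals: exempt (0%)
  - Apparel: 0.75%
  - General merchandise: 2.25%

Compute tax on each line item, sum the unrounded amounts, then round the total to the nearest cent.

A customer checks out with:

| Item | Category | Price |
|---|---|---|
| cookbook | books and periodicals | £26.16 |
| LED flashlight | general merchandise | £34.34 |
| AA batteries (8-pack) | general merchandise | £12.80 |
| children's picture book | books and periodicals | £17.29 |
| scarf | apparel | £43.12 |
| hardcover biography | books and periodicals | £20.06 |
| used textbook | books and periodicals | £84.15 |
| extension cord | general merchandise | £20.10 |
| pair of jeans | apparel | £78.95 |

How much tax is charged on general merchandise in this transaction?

LED flashlight £34.34: general merchandise → 6.75% + 2.25% local = 9% → £3.0906
AA batteries (8-pack) £12.80: general merchandise → 6.75% + 2.25% local = 9% → £1.152
Extension cord £20.10: general merchandise → 6.75% + 2.25% local = 9% → £1.809
Tax on general merchandise: unrounded sum = £6.0516 → £6.05

£6.05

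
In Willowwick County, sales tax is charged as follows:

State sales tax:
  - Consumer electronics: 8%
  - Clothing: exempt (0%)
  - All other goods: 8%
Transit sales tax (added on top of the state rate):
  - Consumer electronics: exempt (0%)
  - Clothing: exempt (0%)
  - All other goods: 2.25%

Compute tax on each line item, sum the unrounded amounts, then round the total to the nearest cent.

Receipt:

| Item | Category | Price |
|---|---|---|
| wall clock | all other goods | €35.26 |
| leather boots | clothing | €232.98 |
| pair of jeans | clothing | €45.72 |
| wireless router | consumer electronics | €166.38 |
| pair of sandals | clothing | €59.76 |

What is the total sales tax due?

Wall clock €35.26: all other goods → 8% + 2.25% transit = 10.25% → €3.61415
Leather boots €232.98: clothing → 0% + 0% transit = 0% → €0.00
Pair of jeans €45.72: clothing → 0% + 0% transit = 0% → €0.00
Wireless router €166.38: consumer electronics → 8% + 0% transit = 8% → €13.3104
Pair of sandals €59.76: clothing → 0% + 0% transit = 0% → €0.00
Unrounded tax sum = €16.92455 → €16.92

€16.92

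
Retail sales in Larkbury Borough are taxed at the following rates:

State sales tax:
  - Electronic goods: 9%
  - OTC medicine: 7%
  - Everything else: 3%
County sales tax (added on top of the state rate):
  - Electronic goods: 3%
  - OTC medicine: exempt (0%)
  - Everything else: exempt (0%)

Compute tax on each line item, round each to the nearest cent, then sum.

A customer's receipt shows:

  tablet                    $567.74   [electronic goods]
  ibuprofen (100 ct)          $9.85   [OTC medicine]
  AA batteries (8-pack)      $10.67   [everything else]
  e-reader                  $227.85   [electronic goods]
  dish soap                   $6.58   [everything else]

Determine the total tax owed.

$96.68

Tablet $567.74: electronic goods → 9% + 3% county = 12% → $68.13
Ibuprofen (100 ct) $9.85: OTC medicine → 7% + 0% county = 7% → $0.69
AA batteries (8-pack) $10.67: everything else → 3% + 0% county = 3% → $0.32
E-reader $227.85: electronic goods → 9% + 3% county = 12% → $27.34
Dish soap $6.58: everything else → 3% + 0% county = 3% → $0.20
Total tax = $68.13 + $0.69 + $0.32 + $27.34 + $0.20 = $96.68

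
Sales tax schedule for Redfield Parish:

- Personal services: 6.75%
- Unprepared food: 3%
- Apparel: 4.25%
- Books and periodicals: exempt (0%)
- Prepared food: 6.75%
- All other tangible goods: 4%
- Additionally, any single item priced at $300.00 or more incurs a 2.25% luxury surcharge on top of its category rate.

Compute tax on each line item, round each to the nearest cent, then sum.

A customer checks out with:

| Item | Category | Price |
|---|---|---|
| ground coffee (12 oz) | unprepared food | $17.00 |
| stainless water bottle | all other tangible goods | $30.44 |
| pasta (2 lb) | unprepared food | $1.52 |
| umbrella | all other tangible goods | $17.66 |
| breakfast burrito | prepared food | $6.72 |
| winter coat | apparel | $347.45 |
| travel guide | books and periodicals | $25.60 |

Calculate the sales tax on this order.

Ground coffee (12 oz) $17.00: unprepared food → 3% → $0.51
Stainless water bottle $30.44: all other tangible goods → 4% → $1.22
Pasta (2 lb) $1.52: unprepared food → 3% → $0.05
Umbrella $17.66: all other tangible goods → 4% → $0.71
Breakfast burrito $6.72: prepared food → 6.75% → $0.45
Winter coat $347.45: apparel → 4.25% + 2.25% surcharge = 6.5% → $22.58
Travel guide $25.60: books and periodicals → 0% → $0.00
Total tax = $0.51 + $1.22 + $0.05 + $0.71 + $0.45 + $22.58 = $25.52

$25.52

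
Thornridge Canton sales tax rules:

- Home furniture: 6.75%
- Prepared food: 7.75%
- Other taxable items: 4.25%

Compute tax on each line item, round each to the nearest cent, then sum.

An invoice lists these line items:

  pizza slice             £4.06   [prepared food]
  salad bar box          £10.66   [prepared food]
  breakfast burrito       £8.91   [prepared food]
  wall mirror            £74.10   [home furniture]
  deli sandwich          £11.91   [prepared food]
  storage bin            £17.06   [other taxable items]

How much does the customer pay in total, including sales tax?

£135.18

Pizza slice £4.06: prepared food → 7.75% → £0.31
Salad bar box £10.66: prepared food → 7.75% → £0.83
Breakfast burrito £8.91: prepared food → 7.75% → £0.69
Wall mirror £74.10: home furniture → 6.75% → £5.00
Deli sandwich £11.91: prepared food → 7.75% → £0.92
Storage bin £17.06: other taxable items → 4.25% → £0.73
Subtotal = £126.70; tax = £8.48; total due = £135.18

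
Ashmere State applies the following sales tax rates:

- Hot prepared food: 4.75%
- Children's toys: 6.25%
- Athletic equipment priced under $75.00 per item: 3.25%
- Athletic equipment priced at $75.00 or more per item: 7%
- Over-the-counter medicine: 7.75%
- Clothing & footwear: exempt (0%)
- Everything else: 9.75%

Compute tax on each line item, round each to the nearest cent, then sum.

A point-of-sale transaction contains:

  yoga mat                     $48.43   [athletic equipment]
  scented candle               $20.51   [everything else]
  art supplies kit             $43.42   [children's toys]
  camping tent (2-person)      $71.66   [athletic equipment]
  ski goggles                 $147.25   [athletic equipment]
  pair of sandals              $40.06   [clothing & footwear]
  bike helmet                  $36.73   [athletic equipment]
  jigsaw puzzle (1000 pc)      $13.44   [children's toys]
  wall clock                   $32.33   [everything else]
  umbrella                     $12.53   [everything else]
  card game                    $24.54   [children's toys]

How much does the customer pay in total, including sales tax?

Yoga mat $48.43: athletic equipment, under $75.00 → 3.25% → $1.57
Scented candle $20.51: everything else → 9.75% → $2.00
Art supplies kit $43.42: children's toys → 6.25% → $2.71
Camping tent (2-person) $71.66: athletic equipment, under $75.00 → 3.25% → $2.33
Ski goggles $147.25: athletic equipment, $75.00 or more → 7% → $10.31
Pair of sandals $40.06: clothing & footwear → 0% → $0.00
Bike helmet $36.73: athletic equipment, under $75.00 → 3.25% → $1.19
Jigsaw puzzle (1000 pc) $13.44: children's toys → 6.25% → $0.84
Wall clock $32.33: everything else → 9.75% → $3.15
Umbrella $12.53: everything else → 9.75% → $1.22
Card game $24.54: children's toys → 6.25% → $1.53
Subtotal = $490.90; tax = $26.85; total due = $517.75

$517.75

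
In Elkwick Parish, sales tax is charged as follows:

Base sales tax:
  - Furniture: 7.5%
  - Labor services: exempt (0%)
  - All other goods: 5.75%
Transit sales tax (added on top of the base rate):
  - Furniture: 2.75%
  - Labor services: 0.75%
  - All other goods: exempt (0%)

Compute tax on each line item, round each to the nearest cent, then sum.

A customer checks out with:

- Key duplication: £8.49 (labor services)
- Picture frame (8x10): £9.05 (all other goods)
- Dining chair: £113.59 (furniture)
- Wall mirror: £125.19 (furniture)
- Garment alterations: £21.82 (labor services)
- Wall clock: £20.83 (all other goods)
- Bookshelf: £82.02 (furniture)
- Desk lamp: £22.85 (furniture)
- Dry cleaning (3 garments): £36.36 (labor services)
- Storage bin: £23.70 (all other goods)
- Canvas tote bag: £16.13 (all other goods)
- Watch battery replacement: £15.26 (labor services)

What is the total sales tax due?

£39.83

Key duplication £8.49: labor services → 0% + 0.75% transit = 0.75% → £0.06
Picture frame (8x10) £9.05: all other goods → 5.75% + 0% transit = 5.75% → £0.52
Dining chair £113.59: furniture → 7.5% + 2.75% transit = 10.25% → £11.64
Wall mirror £125.19: furniture → 7.5% + 2.75% transit = 10.25% → £12.83
Garment alterations £21.82: labor services → 0% + 0.75% transit = 0.75% → £0.16
Wall clock £20.83: all other goods → 5.75% + 0% transit = 5.75% → £1.20
Bookshelf £82.02: furniture → 7.5% + 2.75% transit = 10.25% → £8.41
Desk lamp £22.85: furniture → 7.5% + 2.75% transit = 10.25% → £2.34
Dry cleaning (3 garments) £36.36: labor services → 0% + 0.75% transit = 0.75% → £0.27
Storage bin £23.70: all other goods → 5.75% + 0% transit = 5.75% → £1.36
Canvas tote bag £16.13: all other goods → 5.75% + 0% transit = 5.75% → £0.93
Watch battery replacement £15.26: labor services → 0% + 0.75% transit = 0.75% → £0.11
Total tax = £0.06 + £0.52 + £11.64 + £12.83 + £0.16 + £1.20 + £8.41 + £2.34 + £0.27 + £1.36 + £0.93 + £0.11 = £39.83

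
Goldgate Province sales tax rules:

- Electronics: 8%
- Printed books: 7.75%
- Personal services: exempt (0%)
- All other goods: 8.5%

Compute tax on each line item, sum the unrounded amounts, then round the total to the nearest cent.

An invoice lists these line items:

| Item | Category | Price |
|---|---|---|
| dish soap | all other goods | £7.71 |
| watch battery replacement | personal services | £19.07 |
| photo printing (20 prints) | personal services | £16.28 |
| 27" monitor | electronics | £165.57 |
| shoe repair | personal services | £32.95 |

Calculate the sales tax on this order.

Dish soap £7.71: all other goods → 8.5% → £0.65535
Watch battery replacement £19.07: personal services → 0% → £0.00
Photo printing (20 prints) £16.28: personal services → 0% → £0.00
27" monitor £165.57: electronics → 8% → £13.2456
Shoe repair £32.95: personal services → 0% → £0.00
Unrounded tax sum = £13.90095 → £13.90

£13.90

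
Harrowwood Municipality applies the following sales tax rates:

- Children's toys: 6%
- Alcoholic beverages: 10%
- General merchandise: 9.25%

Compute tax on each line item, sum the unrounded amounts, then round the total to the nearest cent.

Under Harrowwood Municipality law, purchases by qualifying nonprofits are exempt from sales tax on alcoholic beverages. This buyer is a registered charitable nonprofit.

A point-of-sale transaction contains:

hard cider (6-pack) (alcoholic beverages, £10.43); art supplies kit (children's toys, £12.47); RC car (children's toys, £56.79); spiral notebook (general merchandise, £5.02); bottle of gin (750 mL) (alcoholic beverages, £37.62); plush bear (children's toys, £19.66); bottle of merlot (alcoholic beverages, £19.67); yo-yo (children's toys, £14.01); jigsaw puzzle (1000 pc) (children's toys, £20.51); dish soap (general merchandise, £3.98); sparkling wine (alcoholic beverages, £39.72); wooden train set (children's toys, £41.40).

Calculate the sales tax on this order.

Hard cider (6-pack) £10.43: alcoholic beverages, buyer-exempt → 0% → £0.00
Art supplies kit £12.47: children's toys → 6% → £0.7482
RC car £56.79: children's toys → 6% → £3.4074
Spiral notebook £5.02: general merchandise → 9.25% → £0.46435
Bottle of gin (750 mL) £37.62: alcoholic beverages, buyer-exempt → 0% → £0.00
Plush bear £19.66: children's toys → 6% → £1.1796
Bottle of merlot £19.67: alcoholic beverages, buyer-exempt → 0% → £0.00
Yo-yo £14.01: children's toys → 6% → £0.8406
Jigsaw puzzle (1000 pc) £20.51: children's toys → 6% → £1.2306
Dish soap £3.98: general merchandise → 9.25% → £0.36815
Sparkling wine £39.72: alcoholic beverages, buyer-exempt → 0% → £0.00
Wooden train set £41.40: children's toys → 6% → £2.484
Unrounded tax sum = £10.7229 → £10.72

£10.72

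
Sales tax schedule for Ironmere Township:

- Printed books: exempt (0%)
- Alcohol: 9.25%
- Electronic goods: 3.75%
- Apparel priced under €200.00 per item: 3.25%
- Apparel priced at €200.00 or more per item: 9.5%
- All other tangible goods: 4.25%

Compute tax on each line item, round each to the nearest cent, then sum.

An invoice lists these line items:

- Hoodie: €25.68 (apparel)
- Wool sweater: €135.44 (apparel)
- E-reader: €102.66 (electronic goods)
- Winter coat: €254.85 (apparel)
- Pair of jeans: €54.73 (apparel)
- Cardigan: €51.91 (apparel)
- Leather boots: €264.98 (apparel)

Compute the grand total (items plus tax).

€952.18

Hoodie €25.68: apparel, under €200.00 → 3.25% → €0.83
Wool sweater €135.44: apparel, under €200.00 → 3.25% → €4.40
E-reader €102.66: electronic goods → 3.75% → €3.85
Winter coat €254.85: apparel, €200.00 or more → 9.5% → €24.21
Pair of jeans €54.73: apparel, under €200.00 → 3.25% → €1.78
Cardigan €51.91: apparel, under €200.00 → 3.25% → €1.69
Leather boots €264.98: apparel, €200.00 or more → 9.5% → €25.17
Subtotal = €890.25; tax = €61.93; total due = €952.18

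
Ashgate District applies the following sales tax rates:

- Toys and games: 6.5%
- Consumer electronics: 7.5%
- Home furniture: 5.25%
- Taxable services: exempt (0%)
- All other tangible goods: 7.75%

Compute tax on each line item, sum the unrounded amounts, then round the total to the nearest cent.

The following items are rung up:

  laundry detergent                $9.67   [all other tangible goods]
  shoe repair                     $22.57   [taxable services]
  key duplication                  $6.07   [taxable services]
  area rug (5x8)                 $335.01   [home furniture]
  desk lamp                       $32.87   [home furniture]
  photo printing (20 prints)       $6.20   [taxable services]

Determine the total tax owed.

$20.06

Laundry detergent $9.67: all other tangible goods → 7.75% → $0.749425
Shoe repair $22.57: taxable services → 0% → $0.00
Key duplication $6.07: taxable services → 0% → $0.00
Area rug (5x8) $335.01: home furniture → 5.25% → $17.588025
Desk lamp $32.87: home furniture → 5.25% → $1.725675
Photo printing (20 prints) $6.20: taxable services → 0% → $0.00
Unrounded tax sum = $20.063125 → $20.06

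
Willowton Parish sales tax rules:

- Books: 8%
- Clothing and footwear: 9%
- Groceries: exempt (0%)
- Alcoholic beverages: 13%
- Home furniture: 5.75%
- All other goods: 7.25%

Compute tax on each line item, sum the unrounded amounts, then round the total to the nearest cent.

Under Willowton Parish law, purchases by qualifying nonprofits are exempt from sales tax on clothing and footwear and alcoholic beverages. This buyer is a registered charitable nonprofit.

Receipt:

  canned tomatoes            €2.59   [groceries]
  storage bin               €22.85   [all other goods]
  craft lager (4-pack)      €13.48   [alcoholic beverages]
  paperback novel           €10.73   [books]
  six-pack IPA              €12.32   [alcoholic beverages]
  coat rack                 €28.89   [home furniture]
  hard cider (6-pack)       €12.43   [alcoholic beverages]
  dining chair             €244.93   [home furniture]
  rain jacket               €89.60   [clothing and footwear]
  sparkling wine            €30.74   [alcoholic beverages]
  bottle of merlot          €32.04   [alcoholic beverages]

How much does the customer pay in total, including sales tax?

Canned tomatoes €2.59: groceries → 0% → €0.00
Storage bin €22.85: all other goods → 7.25% → €1.656625
Craft lager (4-pack) €13.48: alcoholic beverages, buyer-exempt → 0% → €0.00
Paperback novel €10.73: books → 8% → €0.8584
Six-pack IPA €12.32: alcoholic beverages, buyer-exempt → 0% → €0.00
Coat rack €28.89: home furniture → 5.75% → €1.661175
Hard cider (6-pack) €12.43: alcoholic beverages, buyer-exempt → 0% → €0.00
Dining chair €244.93: home furniture → 5.75% → €14.083475
Rain jacket €89.60: clothing and footwear, buyer-exempt → 0% → €0.00
Sparkling wine €30.74: alcoholic beverages, buyer-exempt → 0% → €0.00
Bottle of merlot €32.04: alcoholic beverages, buyer-exempt → 0% → €0.00
Subtotal = €500.60; unrounded tax = €18.259675 → €18.26; total due = €518.86

€518.86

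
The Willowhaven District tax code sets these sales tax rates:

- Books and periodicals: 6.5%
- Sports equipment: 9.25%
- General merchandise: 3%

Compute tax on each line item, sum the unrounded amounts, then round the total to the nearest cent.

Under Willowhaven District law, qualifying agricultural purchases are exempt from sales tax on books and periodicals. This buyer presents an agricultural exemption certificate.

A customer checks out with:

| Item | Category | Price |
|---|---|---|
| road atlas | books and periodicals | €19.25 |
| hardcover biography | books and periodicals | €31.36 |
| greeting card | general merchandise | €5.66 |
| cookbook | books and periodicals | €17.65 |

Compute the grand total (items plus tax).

€74.09

Road atlas €19.25: books and periodicals, buyer-exempt → 0% → €0.00
Hardcover biography €31.36: books and periodicals, buyer-exempt → 0% → €0.00
Greeting card €5.66: general merchandise → 3% → €0.1698
Cookbook €17.65: books and periodicals, buyer-exempt → 0% → €0.00
Subtotal = €73.92; unrounded tax = €0.1698 → €0.17; total due = €74.09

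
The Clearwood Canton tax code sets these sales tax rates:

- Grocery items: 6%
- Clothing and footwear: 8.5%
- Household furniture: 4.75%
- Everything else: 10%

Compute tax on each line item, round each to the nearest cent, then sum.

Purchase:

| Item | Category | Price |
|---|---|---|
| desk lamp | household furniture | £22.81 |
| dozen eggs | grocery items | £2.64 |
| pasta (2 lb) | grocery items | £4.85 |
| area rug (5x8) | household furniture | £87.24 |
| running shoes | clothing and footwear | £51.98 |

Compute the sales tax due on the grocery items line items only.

Dozen eggs £2.64: grocery items → 6% → £0.16
Pasta (2 lb) £4.85: grocery items → 6% → £0.29
Tax on grocery items = £0.16 + £0.29 = £0.45

£0.45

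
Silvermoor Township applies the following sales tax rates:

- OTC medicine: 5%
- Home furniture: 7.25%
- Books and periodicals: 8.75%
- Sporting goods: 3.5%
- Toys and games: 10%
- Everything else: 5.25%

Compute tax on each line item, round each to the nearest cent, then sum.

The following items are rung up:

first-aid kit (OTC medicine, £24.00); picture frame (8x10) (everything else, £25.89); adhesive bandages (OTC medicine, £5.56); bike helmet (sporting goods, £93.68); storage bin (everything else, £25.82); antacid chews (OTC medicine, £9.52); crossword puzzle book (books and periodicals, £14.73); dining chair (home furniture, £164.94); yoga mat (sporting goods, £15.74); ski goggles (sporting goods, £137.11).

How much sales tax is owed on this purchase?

First-aid kit £24.00: OTC medicine → 5% → £1.20
Picture frame (8x10) £25.89: everything else → 5.25% → £1.36
Adhesive bandages £5.56: OTC medicine → 5% → £0.28
Bike helmet £93.68: sporting goods → 3.5% → £3.28
Storage bin £25.82: everything else → 5.25% → £1.36
Antacid chews £9.52: OTC medicine → 5% → £0.48
Crossword puzzle book £14.73: books and periodicals → 8.75% → £1.29
Dining chair £164.94: home furniture → 7.25% → £11.96
Yoga mat £15.74: sporting goods → 3.5% → £0.55
Ski goggles £137.11: sporting goods → 3.5% → £4.80
Total tax = £1.20 + £1.36 + £0.28 + £3.28 + £1.36 + £0.48 + £1.29 + £11.96 + £0.55 + £4.80 = £26.56

£26.56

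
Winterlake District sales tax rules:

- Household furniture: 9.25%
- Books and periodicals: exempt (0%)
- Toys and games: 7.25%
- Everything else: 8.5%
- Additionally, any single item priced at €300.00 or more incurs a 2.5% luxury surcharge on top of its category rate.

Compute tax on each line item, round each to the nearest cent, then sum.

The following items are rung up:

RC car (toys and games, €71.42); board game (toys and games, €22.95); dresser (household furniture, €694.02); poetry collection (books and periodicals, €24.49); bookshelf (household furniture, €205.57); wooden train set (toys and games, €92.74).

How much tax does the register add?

RC car €71.42: toys and games → 7.25% → €5.18
Board game €22.95: toys and games → 7.25% → €1.66
Dresser €694.02: household furniture → 9.25% + 2.5% surcharge = 11.75% → €81.55
Poetry collection €24.49: books and periodicals → 0% → €0.00
Bookshelf €205.57: household furniture → 9.25% → €19.02
Wooden train set €92.74: toys and games → 7.25% → €6.72
Total tax = €5.18 + €1.66 + €81.55 + €19.02 + €6.72 = €114.13

€114.13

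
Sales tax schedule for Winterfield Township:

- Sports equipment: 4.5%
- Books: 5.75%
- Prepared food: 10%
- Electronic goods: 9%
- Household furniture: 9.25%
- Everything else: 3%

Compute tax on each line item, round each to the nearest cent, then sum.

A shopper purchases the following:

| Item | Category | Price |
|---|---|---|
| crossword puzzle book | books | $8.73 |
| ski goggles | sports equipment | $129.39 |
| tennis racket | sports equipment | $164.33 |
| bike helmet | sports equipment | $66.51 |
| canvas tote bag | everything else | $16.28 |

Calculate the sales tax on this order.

$17.19

Crossword puzzle book $8.73: books → 5.75% → $0.50
Ski goggles $129.39: sports equipment → 4.5% → $5.82
Tennis racket $164.33: sports equipment → 4.5% → $7.39
Bike helmet $66.51: sports equipment → 4.5% → $2.99
Canvas tote bag $16.28: everything else → 3% → $0.49
Total tax = $0.50 + $5.82 + $7.39 + $2.99 + $0.49 = $17.19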